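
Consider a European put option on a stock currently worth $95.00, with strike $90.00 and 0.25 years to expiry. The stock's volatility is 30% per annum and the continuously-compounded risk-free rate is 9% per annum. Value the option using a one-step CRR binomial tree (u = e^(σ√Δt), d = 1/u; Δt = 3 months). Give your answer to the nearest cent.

$3.72

CRR parameters: u = e^(σ√Δt) = e^(0.3·√0.25) = 1.1618, d = 1/u = 0.8607
Per-period rate: rΔt = 0.09·0.25 = 0.0225, so R = e^0.0225 = 1.0228
Risk-neutral probability p = (e^0.0225 − 0.8607)/(1.1618 − 0.8607) = 0.1620/0.3011 = 0.5381
Terminal stock prices: S_u = 110.4, S_d = 81.77
Terminal payoffs (K − S): max(-20.37, 0) = 0, max(8.233, 0) = 8.233
Node 0 (S = 95): V_0 = e^(−0.0225)·[0.5381·0.0000 + 0.4619·8.2327] = 3.7178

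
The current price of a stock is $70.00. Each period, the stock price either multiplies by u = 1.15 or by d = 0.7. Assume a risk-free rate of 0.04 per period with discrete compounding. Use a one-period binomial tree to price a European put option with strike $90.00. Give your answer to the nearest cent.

$16.54

Risk-neutral probability p = (1 + 0.04 − 0.7)/(1.15 − 0.7) = 0.3400/0.4500 = 0.7556
Terminal stock prices: S_u = 80.5, S_d = 49
Terminal payoffs (K − S): max(9.5, 0) = 9.5, max(41, 0) = 41
Node 0 (S = 70): V_0 = 1/1.04·[0.7556·9.5000 + 0.2444·41.0000] = 16.5385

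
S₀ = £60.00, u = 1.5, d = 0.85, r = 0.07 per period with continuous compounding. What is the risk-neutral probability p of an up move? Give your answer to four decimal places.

Risk-neutral probability p = (e^0.07 − 0.85)/(1.5 − 0.85) = 0.2225/0.6500 = 0.3423

p = 0.3423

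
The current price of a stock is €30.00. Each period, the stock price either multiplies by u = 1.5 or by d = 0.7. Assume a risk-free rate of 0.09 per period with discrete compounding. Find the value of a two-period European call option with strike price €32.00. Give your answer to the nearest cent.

Risk-neutral probability p = (1 + 0.09 − 0.7)/(1.5 − 0.7) = 0.3900/0.8000 = 0.4875
Terminal stock prices: S_uu = 67.5, S_ud = 31.5, S_dd = 14.7
Terminal payoffs (S − K): max(35.5, 0) = 35.5, max(-0.5, 0) = 0, max(-17.3, 0) = 0
Node u (S = 45): V_u = 1/1.09·[0.4875·35.5000 + 0.5125·0.0000] = 15.8773
Node d (S = 21): V_d = 1/1.09·[0.4875·0.0000 + 0.5125·0.0000] = 0.0000
Node 0 (S = 30): V_0 = 1/1.09·[0.4875·15.8773 + 0.5125·0.0000] = 7.1011

€7.10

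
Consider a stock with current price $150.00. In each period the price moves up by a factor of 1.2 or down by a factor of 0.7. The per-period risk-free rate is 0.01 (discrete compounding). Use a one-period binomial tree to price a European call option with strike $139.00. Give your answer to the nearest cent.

Risk-neutral probability p = (1 + 0.01 − 0.7)/(1.2 − 0.7) = 0.3100/0.5000 = 0.6200
Terminal stock prices: S_u = 180, S_d = 105
Terminal payoffs (S − K): max(41, 0) = 41, max(-34, 0) = 0
Node 0 (S = 150): V_0 = 1/1.01·[0.6200·41.0000 + 0.3800·0.0000] = 25.1683

$25.17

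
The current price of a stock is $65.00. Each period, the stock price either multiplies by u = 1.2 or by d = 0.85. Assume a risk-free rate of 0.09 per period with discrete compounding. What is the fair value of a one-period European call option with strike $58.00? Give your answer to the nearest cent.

$12.58

Risk-neutral probability p = (1 + 0.09 − 0.85)/(1.2 − 0.85) = 0.2400/0.3500 = 0.6857
Terminal stock prices: S_u = 78, S_d = 55.25
Terminal payoffs (S − K): max(20, 0) = 20, max(-2.75, 0) = 0
Node 0 (S = 65): V_0 = 1/1.09·[0.6857·20.0000 + 0.3143·0.0000] = 12.5819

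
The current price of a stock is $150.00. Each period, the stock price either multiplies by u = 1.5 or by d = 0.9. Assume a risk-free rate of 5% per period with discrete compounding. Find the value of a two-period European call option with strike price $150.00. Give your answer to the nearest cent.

$28.49

Risk-neutral probability p = (1 + 0.05 − 0.9)/(1.5 − 0.9) = 0.1500/0.6000 = 0.2500
Terminal stock prices: S_uu = 337.5, S_ud = 202.5, S_dd = 121.5
Terminal payoffs (S − K): max(187.5, 0) = 187.5, max(52.5, 0) = 52.5, max(-28.5, 0) = 0
Node u (S = 225): V_u = 1/1.05·[0.2500·187.5000 + 0.7500·52.5000] = 82.1429
Node d (S = 135): V_d = 1/1.05·[0.2500·52.5000 + 0.7500·0.0000] = 12.5000
Node 0 (S = 150): V_0 = 1/1.05·[0.2500·82.1429 + 0.7500·12.5000] = 28.4864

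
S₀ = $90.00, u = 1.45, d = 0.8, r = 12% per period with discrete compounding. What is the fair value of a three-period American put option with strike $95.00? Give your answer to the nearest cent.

Risk-neutral probability p = (1 + 0.12 − 0.8)/(1.45 − 0.8) = 0.3200/0.6500 = 0.4923
Terminal stock prices: S_uuu = 274.4, S_uud = 151.4, S_udd = 83.52, S_ddd = 46.08
Terminal payoffs (K − S): max(-179.4, 0) = 0, max(-56.38, 0) = 0, max(11.48, 0) = 11.48, max(48.92, 0) = 48.92
Node uu (S = 189.2): continuation = 1/1.12·[0.4923·0.0000 + 0.5077·0.0000] = 0.0000; exercise value = 0.0000 ≤ continuation, so V_uu = 0.0000
Node ud (S = 104.4): continuation = 1/1.12·[0.4923·0.0000 + 0.5077·11.4800] = 5.2038; exercise value = 0.0000 ≤ continuation, so V_ud = 5.2038
Node dd (S = 57.6): continuation = 1/1.12·[0.4923·11.4800 + 0.5077·48.9200] = 27.2214; exercise value = 37.4000 > continuation, so V_dd = 37.4000 (exercise)
Node u (S = 130.5): continuation = 1/1.12·[0.4923·0.0000 + 0.5077·5.2038] = 2.3589; exercise value = 0.0000 ≤ continuation, so V_u = 2.3589
Node d (S = 72): continuation = 1/1.12·[0.4923·5.2038 + 0.5077·37.4000] = 19.2407; exercise value = 23.0000 > continuation, so V_d = 23.0000 (exercise)
Node 0 (S = 90): continuation = 1/1.12·[0.4923·2.3589 + 0.5077·23.0000] = 11.4627; exercise value = 5.0000 ≤ continuation, so V_0 = 11.4627

$11.46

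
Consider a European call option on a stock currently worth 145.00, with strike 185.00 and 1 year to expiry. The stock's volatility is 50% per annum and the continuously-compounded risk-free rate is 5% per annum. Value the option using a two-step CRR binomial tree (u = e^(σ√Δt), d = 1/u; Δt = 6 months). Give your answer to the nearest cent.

20.79

CRR parameters: u = e^(σ√Δt) = e^(0.5·√0.5) = 1.4241, d = 1/u = 0.7022
Per-period rate: rΔt = 0.05·0.5 = 0.025, so R = e^0.025 = 1.0253
Risk-neutral probability p = (e^0.025 − 0.7022)/(1.4241 − 0.7022) = 0.3231/0.7219 = 0.4476
Terminal stock prices: S_uu = 294.1, S_ud = 145, S_dd = 71.49
Terminal payoffs (S − K): max(109.1, 0) = 109.1, max(-40, 0) = 0, max(-113.5, 0) = 0
Node u (S = 206.5): V_u = e^(−0.025)·[0.4476·109.0767 + 0.5524·0.0000] = 47.6159
Node d (S = 101.8): V_d = e^(−0.025)·[0.4476·0.0000 + 0.5524·0.0000] = 0.0000
Node 0 (S = 145): V_0 = e^(−0.025)·[0.4476·47.6159 + 0.5524·0.0000] = 20.7860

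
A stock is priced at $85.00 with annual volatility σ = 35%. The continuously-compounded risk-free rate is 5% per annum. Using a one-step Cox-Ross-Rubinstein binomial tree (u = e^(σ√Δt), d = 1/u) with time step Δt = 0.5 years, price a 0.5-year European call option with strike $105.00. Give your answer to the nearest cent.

CRR parameters: u = e^(σ√Δt) = e^(0.35·√0.5) = 1.2808, d = 1/u = 0.7808
Per-period rate: rΔt = 0.05·0.5 = 0.025, so R = e^0.025 = 1.0253
Risk-neutral probability p = (e^0.025 − 0.7808)/(1.2808 − 0.7808) = 0.2446/0.5000 = 0.4891
Terminal stock prices: S_u = 108.9, S_d = 66.36
Terminal payoffs (S − K): max(3.868, 0) = 3.868, max(-38.64, 0) = 0
Node 0 (S = 85): V_0 = e^(−0.025)·[0.4891·3.8683 + 0.5109·0.0000] = 1.8451

$1.85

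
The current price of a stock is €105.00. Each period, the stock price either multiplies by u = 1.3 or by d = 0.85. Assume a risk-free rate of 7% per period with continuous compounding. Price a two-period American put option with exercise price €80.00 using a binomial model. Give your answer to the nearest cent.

€0.92

Risk-neutral probability p = (e^0.07 − 0.85)/(1.3 − 0.85) = 0.2225/0.4500 = 0.4945
Terminal stock prices: S_uu = 177.5, S_ud = 116, S_dd = 75.86
Terminal payoffs (K − S): max(-97.45, 0) = 0, max(-36.02, 0) = 0, max(4.138, 0) = 4.138
Node u (S = 136.5): continuation = e^(−0.07)·[0.4945·0.0000 + 0.5055·0.0000] = 0.0000; exercise value = 0.0000 ≤ continuation, so V_u = 0.0000
Node d (S = 89.25): continuation = e^(−0.07)·[0.4945·0.0000 + 0.5055·4.1375] = 1.9503; exercise value = 0.0000 ≤ continuation, so V_d = 1.9503
Node 0 (S = 105): continuation = e^(−0.07)·[0.4945·0.0000 + 0.5055·1.9503] = 0.9193; exercise value = 0.0000 ≤ continuation, so V_0 = 0.9193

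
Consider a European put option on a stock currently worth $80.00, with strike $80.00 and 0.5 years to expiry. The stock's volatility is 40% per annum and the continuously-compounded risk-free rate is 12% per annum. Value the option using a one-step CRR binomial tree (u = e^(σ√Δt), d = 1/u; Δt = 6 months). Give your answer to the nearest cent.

CRR parameters: u = e^(σ√Δt) = e^(0.4·√0.5) = 1.3269, d = 1/u = 0.7536
Per-period rate: rΔt = 0.12·0.5 = 0.06, so R = e^0.06 = 1.0618
Risk-neutral probability p = (e^0.06 − 0.7536)/(1.3269 − 0.7536) = 0.3082/0.5733 = 0.5376
Terminal stock prices: S_u = 106.2, S_d = 60.29
Terminal payoffs (K − S): max(-26.15, 0) = 0, max(19.71, 0) = 19.71
Node 0 (S = 80): V_0 = e^(−0.06)·[0.5376·0.0000 + 0.4624·19.7089] = 8.5822

$8.58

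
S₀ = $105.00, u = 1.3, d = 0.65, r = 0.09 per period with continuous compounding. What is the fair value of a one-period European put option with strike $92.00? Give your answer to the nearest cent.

Risk-neutral probability p = (e^0.09 − 0.65)/(1.3 − 0.65) = 0.4442/0.6500 = 0.6833
Terminal stock prices: S_u = 136.5, S_d = 68.25
Terminal payoffs (K − S): max(-44.5, 0) = 0, max(23.75, 0) = 23.75
Node 0 (S = 105): V_0 = e^(−0.09)·[0.6833·0.0000 + 0.3167·23.7500] = 6.8733

$6.87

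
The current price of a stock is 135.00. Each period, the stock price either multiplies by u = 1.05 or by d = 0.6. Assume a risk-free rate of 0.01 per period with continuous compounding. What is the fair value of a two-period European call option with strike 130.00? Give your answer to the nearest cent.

15.33

Risk-neutral probability p = (e^0.01 − 0.6)/(1.05 − 0.6) = 0.4101/0.4500 = 0.9112
Terminal stock prices: S_uu = 148.8, S_ud = 85.05, S_dd = 48.6
Terminal payoffs (S − K): max(18.84, 0) = 18.84, max(-44.95, 0) = 0, max(-81.4, 0) = 0
Node u (S = 141.8): V_u = e^(−0.01)·[0.9112·18.8375 + 0.0888·0.0000] = 16.9944
Node d (S = 81): V_d = e^(−0.01)·[0.9112·0.0000 + 0.0888·0.0000] = 0.0000
Node 0 (S = 135): V_0 = e^(−0.01)·[0.9112·16.9944 + 0.0888·0.0000] = 15.3316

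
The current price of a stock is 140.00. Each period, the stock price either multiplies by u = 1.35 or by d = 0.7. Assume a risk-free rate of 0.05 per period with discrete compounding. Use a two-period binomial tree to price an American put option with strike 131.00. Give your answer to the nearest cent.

Risk-neutral probability p = (1 + 0.05 − 0.7)/(1.35 − 0.7) = 0.3500/0.6500 = 0.5385
Terminal stock prices: S_uu = 255.2, S_ud = 132.3, S_dd = 68.6
Terminal payoffs (K − S): max(-124.2, 0) = 0, max(-1.3, 0) = 0, max(62.4, 0) = 62.4
Node u (S = 189): continuation = 1/1.05·[0.5385·0.0000 + 0.4615·0.0000] = 0.0000; exercise value = 0.0000 ≤ continuation, so V_u = 0.0000
Node d (S = 98): continuation = 1/1.05·[0.5385·0.0000 + 0.4615·62.4000] = 27.4286; exercise value = 33.0000 > continuation, so V_d = 33.0000 (exercise)
Node 0 (S = 140): continuation = 1/1.05·[0.5385·0.0000 + 0.4615·33.0000] = 14.5055; exercise value = 0.0000 ≤ continuation, so V_0 = 14.5055

14.51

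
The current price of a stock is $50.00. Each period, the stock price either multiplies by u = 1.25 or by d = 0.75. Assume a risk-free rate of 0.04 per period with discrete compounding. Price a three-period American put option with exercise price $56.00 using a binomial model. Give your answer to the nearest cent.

$9.53

Risk-neutral probability p = (1 + 0.04 − 0.75)/(1.25 − 0.75) = 0.2900/0.5000 = 0.5800
Terminal stock prices: S_uuu = 97.66, S_uud = 58.59, S_udd = 35.16, S_ddd = 21.09
Terminal payoffs (K − S): max(-41.66, 0) = 0, max(-2.594, 0) = 0, max(20.84, 0) = 20.84, max(34.91, 0) = 34.91
Node uu (S = 78.12): continuation = 1/1.04·[0.5800·0.0000 + 0.4200·0.0000] = 0.0000; exercise value = 0.0000 ≤ continuation, so V_uu = 0.0000
Node ud (S = 46.88): continuation = 1/1.04·[0.5800·0.0000 + 0.4200·20.8438] = 8.4177; exercise value = 9.1250 > continuation, so V_ud = 9.1250 (exercise)
Node dd (S = 28.12): continuation = 1/1.04·[0.5800·20.8438 + 0.4200·34.9062] = 25.7212; exercise value = 27.8750 > continuation, so V_dd = 27.8750 (exercise)
Node u (S = 62.5): continuation = 1/1.04·[0.5800·0.0000 + 0.4200·9.1250] = 3.6851; exercise value = 0.0000 ≤ continuation, so V_u = 3.6851
Node d (S = 37.5): continuation = 1/1.04·[0.5800·9.1250 + 0.4200·27.8750] = 16.3462; exercise value = 18.5000 > continuation, so V_d = 18.5000 (exercise)
Node 0 (S = 50): continuation = 1/1.04·[0.5800·3.6851 + 0.4200·18.5000] = 9.5263; exercise value = 6.0000 ≤ continuation, so V_0 = 9.5263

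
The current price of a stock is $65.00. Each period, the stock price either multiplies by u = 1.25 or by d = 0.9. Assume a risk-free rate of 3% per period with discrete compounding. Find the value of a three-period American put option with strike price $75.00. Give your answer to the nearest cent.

$11.30

Risk-neutral probability p = (1 + 0.03 − 0.9)/(1.25 − 0.9) = 0.1300/0.3500 = 0.3714
Terminal stock prices: S_uuu = 127, S_uud = 91.41, S_udd = 65.81, S_ddd = 47.39
Terminal payoffs (K − S): max(-51.95, 0) = 0, max(-16.41, 0) = 0, max(9.188, 0) = 9.188, max(27.61, 0) = 27.61
Node uu (S = 101.6): continuation = 1/1.03·[0.3714·0.0000 + 0.6286·0.0000] = 0.0000; exercise value = 0.0000 ≤ continuation, so V_uu = 0.0000
Node ud (S = 73.12): continuation = 1/1.03·[0.3714·0.0000 + 0.6286·9.1875] = 5.6068; exercise value = 1.8750 ≤ continuation, so V_ud = 5.6068
Node dd (S = 52.65): continuation = 1/1.03·[0.3714·9.1875 + 0.6286·27.6150] = 20.1655; exercise value = 22.3500 > continuation, so V_dd = 22.3500 (exercise)
Node u (S = 81.25): continuation = 1/1.03·[0.3714·0.0000 + 0.6286·5.6068] = 3.4216; exercise value = 0.0000 ≤ continuation, so V_u = 3.4216
Node d (S = 58.5): continuation = 1/1.03·[0.3714·5.6068 + 0.6286·22.3500] = 15.6613; exercise value = 16.5000 > continuation, so V_d = 16.5000 (exercise)
Node 0 (S = 65): continuation = 1/1.03·[0.3714·3.4216 + 0.6286·16.5000] = 11.3032; exercise value = 10.0000 ≤ continuation, so V_0 = 11.3032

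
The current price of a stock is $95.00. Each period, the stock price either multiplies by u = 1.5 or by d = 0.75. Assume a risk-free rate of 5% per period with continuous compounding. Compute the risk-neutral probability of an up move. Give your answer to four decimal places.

Risk-neutral probability p = (e^0.05 − 0.75)/(1.5 − 0.75) = 0.3013/0.7500 = 0.4017

p = 0.4017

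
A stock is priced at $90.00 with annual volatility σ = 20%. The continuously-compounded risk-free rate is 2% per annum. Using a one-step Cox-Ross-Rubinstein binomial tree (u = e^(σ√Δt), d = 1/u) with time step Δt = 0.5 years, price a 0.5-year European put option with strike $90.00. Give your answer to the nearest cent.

CRR parameters: u = e^(σ√Δt) = e^(0.2·√0.5) = 1.1519, d = 1/u = 0.8681
Per-period rate: rΔt = 0.02·0.5 = 0.01, so R = e^0.01 = 1.0101
Risk-neutral probability p = (e^0.01 − 0.8681)/(1.1519 − 0.8681) = 0.1419/0.2838 = 0.5001
Terminal stock prices: S_u = 103.7, S_d = 78.13
Terminal payoffs (K − S): max(-13.67, 0) = 0, max(11.87, 0) = 11.87
Node 0 (S = 90): V_0 = e^(−0.01)·[0.5001·0.0000 + 0.4999·11.8689] = 5.8740

$5.87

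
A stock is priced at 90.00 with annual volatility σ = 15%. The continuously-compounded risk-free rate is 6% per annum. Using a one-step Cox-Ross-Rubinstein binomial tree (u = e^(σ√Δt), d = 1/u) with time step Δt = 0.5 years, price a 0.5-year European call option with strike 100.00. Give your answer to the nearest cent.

CRR parameters: u = e^(σ√Δt) = e^(0.15·√0.5) = 1.1119, d = 1/u = 0.8994
Per-period rate: rΔt = 0.06·0.5 = 0.03, so R = e^0.03 = 1.0305
Risk-neutral probability p = (e^0.03 − 0.8994)/(1.1119 − 0.8994) = 0.1311/0.2125 = 0.6168
Terminal stock prices: S_u = 100.1, S_d = 80.94
Terminal payoffs (S − K): max(0.07058, 0) = 0.07058, max(-19.06, 0) = 0
Node 0 (S = 90): V_0 = e^(−0.03)·[0.6168·0.0706 + 0.3832·0.0000] = 0.0422

0.04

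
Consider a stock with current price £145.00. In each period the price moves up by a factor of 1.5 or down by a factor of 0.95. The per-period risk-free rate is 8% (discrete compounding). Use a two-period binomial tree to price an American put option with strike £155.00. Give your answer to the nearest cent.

Risk-neutral probability p = (1 + 0.08 − 0.95)/(1.5 − 0.95) = 0.1300/0.5500 = 0.2364
Terminal stock prices: S_uu = 326.2, S_ud = 206.6, S_dd = 130.9
Terminal payoffs (K − S): max(-171.2, 0) = 0, max(-51.62, 0) = 0, max(24.14, 0) = 24.14
Node u (S = 217.5): continuation = 1/1.08·[0.2364·0.0000 + 0.7636·0.0000] = 0.0000; exercise value = 0.0000 ≤ continuation, so V_u = 0.0000
Node d (S = 137.8): continuation = 1/1.08·[0.2364·0.0000 + 0.7636·24.1375] = 17.0669; exercise value = 17.2500 > continuation, so V_d = 17.2500 (exercise)
Node 0 (S = 145): continuation = 1/1.08·[0.2364·0.0000 + 0.7636·17.2500] = 12.1970; exercise value = 10.0000 ≤ continuation, so V_0 = 12.1970

£12.20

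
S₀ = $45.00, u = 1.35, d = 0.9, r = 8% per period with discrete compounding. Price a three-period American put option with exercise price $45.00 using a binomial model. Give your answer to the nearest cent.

Risk-neutral probability p = (1 + 0.08 − 0.9)/(1.35 − 0.9) = 0.1800/0.4500 = 0.4000
Terminal stock prices: S_uuu = 110.7, S_uud = 73.81, S_udd = 49.21, S_ddd = 32.81
Terminal payoffs (K − S): max(-65.72, 0) = 0, max(-28.81, 0) = 0, max(-4.208, 0) = 0, max(12.19, 0) = 12.19
Node uu (S = 82.01): continuation = 1/1.08·[0.4000·0.0000 + 0.6000·0.0000] = 0.0000; exercise value = 0.0000 ≤ continuation, so V_uu = 0.0000
Node ud (S = 54.68): continuation = 1/1.08·[0.4000·0.0000 + 0.6000·0.0000] = 0.0000; exercise value = 0.0000 ≤ continuation, so V_ud = 0.0000
Node dd (S = 36.45): continuation = 1/1.08·[0.4000·0.0000 + 0.6000·12.1950] = 6.7750; exercise value = 8.5500 > continuation, so V_dd = 8.5500 (exercise)
Node u (S = 60.75): continuation = 1/1.08·[0.4000·0.0000 + 0.6000·0.0000] = 0.0000; exercise value = 0.0000 ≤ continuation, so V_u = 0.0000
Node d (S = 40.5): continuation = 1/1.08·[0.4000·0.0000 + 0.6000·8.5500] = 4.7500; exercise value = 4.5000 ≤ continuation, so V_d = 4.7500
Node 0 (S = 45): continuation = 1/1.08·[0.4000·0.0000 + 0.6000·4.7500] = 2.6389; exercise value = 0.0000 ≤ continuation, so V_0 = 2.6389

$2.64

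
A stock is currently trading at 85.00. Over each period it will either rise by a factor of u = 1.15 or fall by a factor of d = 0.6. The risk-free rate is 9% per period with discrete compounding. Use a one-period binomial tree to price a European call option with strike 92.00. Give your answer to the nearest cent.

Risk-neutral probability p = (1 + 0.09 − 0.6)/(1.15 − 0.6) = 0.4900/0.5500 = 0.8909
Terminal stock prices: S_u = 97.75, S_d = 51
Terminal payoffs (S − K): max(5.75, 0) = 5.75, max(-41, 0) = 0
Node 0 (S = 85): V_0 = 1/1.09·[0.8909·5.7500 + 0.1091·0.0000] = 4.6997

4.70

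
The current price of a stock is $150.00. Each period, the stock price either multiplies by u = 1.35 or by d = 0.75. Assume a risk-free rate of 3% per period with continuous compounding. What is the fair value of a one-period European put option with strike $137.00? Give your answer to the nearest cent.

$12.66

Risk-neutral probability p = (e^0.03 − 0.75)/(1.35 − 0.75) = 0.2805/0.6000 = 0.4674
Terminal stock prices: S_u = 202.5, S_d = 112.5
Terminal payoffs (K − S): max(-65.5, 0) = 0, max(24.5, 0) = 24.5
Node 0 (S = 150): V_0 = e^(−0.03)·[0.4674·0.0000 + 0.5326·24.5000] = 12.6625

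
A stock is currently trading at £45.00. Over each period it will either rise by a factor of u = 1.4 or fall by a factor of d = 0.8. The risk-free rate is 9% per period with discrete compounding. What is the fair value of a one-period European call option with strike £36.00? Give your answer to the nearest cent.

Risk-neutral probability p = (1 + 0.09 − 0.8)/(1.4 − 0.8) = 0.2900/0.6000 = 0.4833
Terminal stock prices: S_u = 63, S_d = 36
Terminal payoffs (S − K): max(27, 0) = 27, max(0, 0) = 0
Node 0 (S = 45): V_0 = 1/1.09·[0.4833·27.0000 + 0.5167·0.0000] = 11.9725

£11.97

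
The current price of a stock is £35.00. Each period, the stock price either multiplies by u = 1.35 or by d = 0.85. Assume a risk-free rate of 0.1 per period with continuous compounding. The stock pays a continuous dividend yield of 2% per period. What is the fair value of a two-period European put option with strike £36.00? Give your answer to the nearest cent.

£2.50

Per-period risk-free factor R = e^0.1 = 1.1052; dividend-adjusted growth = e^(0.1−0.02) = 1.0833.
Risk-neutral probability p = (1.0833 − 0.85)/(1.35 − 0.85) = 0.2333/0.5000 = 0.4666
Terminal stock prices: S_uu = 63.79, S_ud = 40.16, S_dd = 25.29
Terminal payoffs (K − S): max(-27.79, 0) = 0, max(-4.163, 0) = 0, max(10.71, 0) = 10.71
Node u (S = 47.25): V_u = e^(−0.1)·[0.4666·0.0000 + 0.5334·0.0000] = 0.0000
Node d (S = 29.75): V_d = e^(−0.1)·[0.4666·0.0000 + 0.5334·10.7125] = 5.1705
Node 0 (S = 35): V_0 = e^(−0.1)·[0.4666·0.0000 + 0.5334·5.1705] = 2.4956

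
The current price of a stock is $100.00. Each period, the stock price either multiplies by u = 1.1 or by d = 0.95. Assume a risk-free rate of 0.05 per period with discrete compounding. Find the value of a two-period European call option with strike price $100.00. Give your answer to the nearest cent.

Risk-neutral probability p = (1 + 0.05 − 0.95)/(1.1 − 0.95) = 0.1000/0.1500 = 0.6667
Terminal stock prices: S_uu = 121, S_ud = 104.5, S_dd = 90.25
Terminal payoffs (S − K): max(21, 0) = 21, max(4.5, 0) = 4.5, max(-9.75, 0) = 0
Node u (S = 110): V_u = 1/1.05·[0.6667·21.0000 + 0.3333·4.5000] = 14.7619
Node d (S = 95): V_d = 1/1.05·[0.6667·4.5000 + 0.3333·0.0000] = 2.8571
Node 0 (S = 100): V_0 = 1/1.05·[0.6667·14.7619 + 0.3333·2.8571] = 10.2797

$10.28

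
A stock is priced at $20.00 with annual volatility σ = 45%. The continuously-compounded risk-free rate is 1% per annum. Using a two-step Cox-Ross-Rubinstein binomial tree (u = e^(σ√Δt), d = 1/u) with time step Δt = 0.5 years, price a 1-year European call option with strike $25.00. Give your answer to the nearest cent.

$2.33

CRR parameters: u = e^(σ√Δt) = e^(0.45·√0.5) = 1.3746, d = 1/u = 0.7275
Per-period rate: rΔt = 0.01·0.5 = 0.005, so R = e^0.005 = 1.0050
Risk-neutral probability p = (e^0.005 − 0.7275)/(1.3746 − 0.7275) = 0.2776/0.6472 = 0.4289
Terminal stock prices: S_uu = 37.79, S_ud = 20, S_dd = 10.58
Terminal payoffs (S − K): max(12.79, 0) = 12.79, max(-5, 0) = 0, max(-14.42, 0) = 0
Node u (S = 27.49): V_u = e^(−0.005)·[0.4289·12.7932 + 0.5711·0.0000] = 5.4591
Node d (S = 14.55): V_d = e^(−0.005)·[0.4289·0.0000 + 0.5711·0.0000] = 0.0000
Node 0 (S = 20): V_0 = e^(−0.005)·[0.4289·5.4591 + 0.5711·0.0000] = 2.3295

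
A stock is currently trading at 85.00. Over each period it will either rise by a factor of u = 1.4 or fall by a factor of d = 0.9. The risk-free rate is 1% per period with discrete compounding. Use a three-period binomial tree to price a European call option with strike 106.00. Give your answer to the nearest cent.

6.15

Risk-neutral probability p = (1 + 0.01 − 0.9)/(1.4 − 0.9) = 0.1100/0.5000 = 0.2200
Terminal stock prices: S_uuu = 233.2, S_uud = 149.9, S_udd = 96.39, S_ddd = 61.97
Terminal payoffs (S − K): max(127.2, 0) = 127.2, max(43.94, 0) = 43.94, max(-9.61, 0) = 0, max(-44.03, 0) = 0
Node uu (S = 166.6): V_uu = 1/1.01·[0.2200·127.2400 + 0.7800·43.9400] = 61.6495
Node ud (S = 107.1): V_ud = 1/1.01·[0.2200·43.9400 + 0.7800·0.0000] = 9.5711
Node dd (S = 68.85): V_dd = 1/1.01·[0.2200·0.0000 + 0.7800·0.0000] = 0.0000
Node u (S = 119): V_u = 1/1.01·[0.2200·61.6495 + 0.7800·9.5711] = 20.8201
Node d (S = 76.5): V_d = 1/1.01·[0.2200·9.5711 + 0.7800·0.0000] = 2.0848
Node 0 (S = 85): V_0 = 1/1.01·[0.2200·20.8201 + 0.7800·2.0848] = 6.1451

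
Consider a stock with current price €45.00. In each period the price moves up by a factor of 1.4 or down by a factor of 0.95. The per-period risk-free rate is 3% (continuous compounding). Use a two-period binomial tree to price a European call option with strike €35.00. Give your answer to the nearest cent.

€12.04

Risk-neutral probability p = (e^0.03 − 0.95)/(1.4 − 0.95) = 0.0805/0.4500 = 0.1788
Terminal stock prices: S_uu = 88.2, S_ud = 59.85, S_dd = 40.61
Terminal payoffs (S − K): max(53.2, 0) = 53.2, max(24.85, 0) = 24.85, max(5.612, 0) = 5.612
Node u (S = 63): V_u = e^(−0.03)·[0.1788·53.2000 + 0.8212·24.8500] = 29.0344
Node d (S = 42.75): V_d = e^(−0.03)·[0.1788·24.8500 + 0.8212·5.6125] = 8.7844
Node 0 (S = 45): V_0 = e^(−0.03)·[0.1788·29.0344 + 0.8212·8.7844] = 12.0382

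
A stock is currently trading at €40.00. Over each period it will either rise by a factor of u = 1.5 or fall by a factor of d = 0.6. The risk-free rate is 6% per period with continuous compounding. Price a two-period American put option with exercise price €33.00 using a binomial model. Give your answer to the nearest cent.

€4.13

Risk-neutral probability p = (e^0.06 − 0.6)/(1.5 − 0.6) = 0.4618/0.9000 = 0.5132
Terminal stock prices: S_uu = 90, S_ud = 36, S_dd = 14.4
Terminal payoffs (K − S): max(-57, 0) = 0, max(-3, 0) = 0, max(18.6, 0) = 18.6
Node u (S = 60): continuation = e^(−0.06)·[0.5132·0.0000 + 0.4868·0.0000] = 0.0000; exercise value = 0.0000 ≤ continuation, so V_u = 0.0000
Node d (S = 24): continuation = e^(−0.06)·[0.5132·0.0000 + 0.4868·18.6000] = 8.5280; exercise value = 9.0000 > continuation, so V_d = 9.0000 (exercise)
Node 0 (S = 40): continuation = e^(−0.06)·[0.5132·0.0000 + 0.4868·9.0000] = 4.1265; exercise value = 0.0000 ≤ continuation, so V_0 = 4.1265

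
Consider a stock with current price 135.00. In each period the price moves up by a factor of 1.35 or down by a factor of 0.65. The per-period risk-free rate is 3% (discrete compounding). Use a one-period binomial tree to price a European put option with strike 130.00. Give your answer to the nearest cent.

Risk-neutral probability p = (1 + 0.03 − 0.65)/(1.35 − 0.65) = 0.3800/0.7000 = 0.5429
Terminal stock prices: S_u = 182.2, S_d = 87.75
Terminal payoffs (K − S): max(-52.25, 0) = 0, max(42.25, 0) = 42.25
Node 0 (S = 135): V_0 = 1/1.03·[0.5429·0.0000 + 0.4571·42.2500] = 18.7517

18.75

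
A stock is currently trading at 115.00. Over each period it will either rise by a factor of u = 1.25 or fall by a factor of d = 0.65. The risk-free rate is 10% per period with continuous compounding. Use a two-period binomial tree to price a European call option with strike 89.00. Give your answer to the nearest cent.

44.06

Risk-neutral probability p = (e^0.1 − 0.65)/(1.25 − 0.65) = 0.4552/0.6000 = 0.7586
Terminal stock prices: S_uu = 179.7, S_ud = 93.44, S_dd = 48.59
Terminal payoffs (S − K): max(90.69, 0) = 90.69, max(4.438, 0) = 4.438, max(-40.41, 0) = 0
Node u (S = 143.8): V_u = e^(−0.1)·[0.7586·90.6875 + 0.2414·4.4375] = 63.2195
Node d (S = 74.75): V_d = e^(−0.1)·[0.7586·4.4375 + 0.2414·0.0000] = 3.0460
Node 0 (S = 115): V_0 = e^(−0.1)·[0.7586·63.2195 + 0.2414·3.0460] = 44.0608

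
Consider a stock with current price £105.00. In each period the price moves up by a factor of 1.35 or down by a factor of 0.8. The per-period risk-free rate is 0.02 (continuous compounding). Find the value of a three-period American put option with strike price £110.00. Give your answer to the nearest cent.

Risk-neutral probability p = (e^0.02 − 0.8)/(1.35 − 0.8) = 0.2202/0.5500 = 0.4004
Terminal stock prices: S_uuu = 258.3, S_uud = 153.1, S_udd = 90.72, S_ddd = 53.76
Terminal payoffs (K − S): max(-148.3, 0) = 0, max(-43.09, 0) = 0, max(19.28, 0) = 19.28, max(56.24, 0) = 56.24
Node uu (S = 191.4): continuation = e^(−0.02)·[0.4004·0.0000 + 0.5996·0.0000] = 0.0000; exercise value = 0.0000 ≤ continuation, so V_uu = 0.0000
Node ud (S = 113.4): continuation = e^(−0.02)·[0.4004·0.0000 + 0.5996·19.2800] = 11.3320; exercise value = 0.0000 ≤ continuation, so V_ud = 11.3320
Node dd (S = 67.2): continuation = e^(−0.02)·[0.4004·19.2800 + 0.5996·56.2400] = 40.6219; exercise value = 42.8000 > continuation, so V_dd = 42.8000 (exercise)
Node u (S = 141.8): continuation = e^(−0.02)·[0.4004·0.0000 + 0.5996·11.3320] = 6.6605; exercise value = 0.0000 ≤ continuation, so V_u = 6.6605
Node d (S = 84): continuation = e^(−0.02)·[0.4004·11.3320 + 0.5996·42.8000] = 29.6033; exercise value = 26.0000 ≤ continuation, so V_d = 29.6033
Node 0 (S = 105): continuation = e^(−0.02)·[0.4004·6.6605 + 0.5996·29.6033] = 20.0135; exercise value = 5.0000 ≤ continuation, so V_0 = 20.0135

£20.01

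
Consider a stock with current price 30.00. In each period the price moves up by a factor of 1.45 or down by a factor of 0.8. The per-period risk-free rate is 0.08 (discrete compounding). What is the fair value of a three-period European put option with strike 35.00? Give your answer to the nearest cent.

5.26

Risk-neutral probability p = (1 + 0.08 − 0.8)/(1.45 − 0.8) = 0.2800/0.6500 = 0.4308
Terminal stock prices: S_uuu = 91.46, S_uud = 50.46, S_udd = 27.84, S_ddd = 15.36
Terminal payoffs (K − S): max(-56.46, 0) = 0, max(-15.46, 0) = 0, max(7.16, 0) = 7.16, max(19.64, 0) = 19.64
Node uu (S = 63.08): V_uu = 1/1.08·[0.4308·0.0000 + 0.5692·0.0000] = 0.0000
Node ud (S = 34.8): V_ud = 1/1.08·[0.4308·0.0000 + 0.5692·7.1600] = 3.7738
Node dd (S = 19.2): V_dd = 1/1.08·[0.4308·7.1600 + 0.5692·19.6400] = 13.2074
Node u (S = 43.5): V_u = 1/1.08·[0.4308·0.0000 + 0.5692·3.7738] = 1.9890
Node d (S = 24): V_d = 1/1.08·[0.4308·3.7738 + 0.5692·13.2074] = 8.4664
Node 0 (S = 30): V_0 = 1/1.08·[0.4308·1.9890 + 0.5692·8.4664] = 5.2557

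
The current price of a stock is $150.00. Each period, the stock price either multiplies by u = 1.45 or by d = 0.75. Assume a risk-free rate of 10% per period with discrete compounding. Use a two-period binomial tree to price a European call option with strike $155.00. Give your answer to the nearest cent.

$36.49

Risk-neutral probability p = (1 + 0.1 − 0.75)/(1.45 − 0.75) = 0.3500/0.7000 = 0.5000
Terminal stock prices: S_uu = 315.4, S_ud = 163.1, S_dd = 84.38
Terminal payoffs (S − K): max(160.4, 0) = 160.4, max(8.125, 0) = 8.125, max(-70.62, 0) = 0
Node u (S = 217.5): V_u = 1/1.1·[0.5000·160.3750 + 0.5000·8.1250] = 76.5909
Node d (S = 112.5): V_d = 1/1.1·[0.5000·8.1250 + 0.5000·0.0000] = 3.6932
Node 0 (S = 150): V_0 = 1/1.1·[0.5000·76.5909 + 0.5000·3.6932] = 36.4928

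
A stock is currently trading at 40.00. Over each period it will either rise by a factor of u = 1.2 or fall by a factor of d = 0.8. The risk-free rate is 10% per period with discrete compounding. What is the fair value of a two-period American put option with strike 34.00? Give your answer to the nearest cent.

0.45

Risk-neutral probability p = (1 + 0.1 − 0.8)/(1.2 − 0.8) = 0.3000/0.4000 = 0.7500
Terminal stock prices: S_uu = 57.6, S_ud = 38.4, S_dd = 25.6
Terminal payoffs (K − S): max(-23.6, 0) = 0, max(-4.4, 0) = 0, max(8.4, 0) = 8.4
Node u (S = 48): continuation = 1/1.1·[0.7500·0.0000 + 0.2500·0.0000] = 0.0000; exercise value = 0.0000 ≤ continuation, so V_u = 0.0000
Node d (S = 32): continuation = 1/1.1·[0.7500·0.0000 + 0.2500·8.4000] = 1.9091; exercise value = 2.0000 > continuation, so V_d = 2.0000 (exercise)
Node 0 (S = 40): continuation = 1/1.1·[0.7500·0.0000 + 0.2500·2.0000] = 0.4545; exercise value = 0.0000 ≤ continuation, so V_0 = 0.4545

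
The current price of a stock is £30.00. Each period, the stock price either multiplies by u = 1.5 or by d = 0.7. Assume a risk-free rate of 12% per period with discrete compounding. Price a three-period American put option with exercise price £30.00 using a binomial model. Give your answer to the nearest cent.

Risk-neutral probability p = (1 + 0.12 − 0.7)/(1.5 − 0.7) = 0.4200/0.8000 = 0.5250
Terminal stock prices: S_uuu = 101.2, S_uud = 47.25, S_udd = 22.05, S_ddd = 10.29
Terminal payoffs (K − S): max(-71.25, 0) = 0, max(-17.25, 0) = 0, max(7.95, 0) = 7.95, max(19.71, 0) = 19.71
Node uu (S = 67.5): continuation = 1/1.12·[0.5250·0.0000 + 0.4750·0.0000] = 0.0000; exercise value = 0.0000 ≤ continuation, so V_uu = 0.0000
Node ud (S = 31.5): continuation = 1/1.12·[0.5250·0.0000 + 0.4750·7.9500] = 3.3717; exercise value = 0.0000 ≤ continuation, so V_ud = 3.3717
Node dd (S = 14.7): continuation = 1/1.12·[0.5250·7.9500 + 0.4750·19.7100] = 12.0857; exercise value = 15.3000 > continuation, so V_dd = 15.3000 (exercise)
Node u (S = 45): continuation = 1/1.12·[0.5250·0.0000 + 0.4750·3.3717] = 1.4299; exercise value = 0.0000 ≤ continuation, so V_u = 1.4299
Node d (S = 21): continuation = 1/1.12·[0.5250·3.3717 + 0.4750·15.3000] = 8.0693; exercise value = 9.0000 > continuation, so V_d = 9.0000 (exercise)
Node 0 (S = 30): continuation = 1/1.12·[0.5250·1.4299 + 0.4750·9.0000] = 4.4872; exercise value = 0.0000 ≤ continuation, so V_0 = 4.4872

£4.49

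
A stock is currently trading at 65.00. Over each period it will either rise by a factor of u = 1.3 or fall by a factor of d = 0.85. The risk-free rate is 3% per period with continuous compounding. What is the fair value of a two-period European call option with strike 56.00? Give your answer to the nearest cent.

Risk-neutral probability p = (e^0.03 − 0.85)/(1.3 − 0.85) = 0.1805/0.4500 = 0.4010
Terminal stock prices: S_uu = 109.9, S_ud = 71.83, S_dd = 46.96
Terminal payoffs (S − K): max(53.85, 0) = 53.85, max(15.83, 0) = 15.83, max(-9.038, 0) = 0
Node u (S = 84.5): V_u = e^(−0.03)·[0.4010·53.8500 + 0.5990·15.8250] = 30.1551
Node d (S = 55.25): V_d = e^(−0.03)·[0.4010·15.8250 + 0.5990·0.0000] = 6.1584
Node 0 (S = 65): V_0 = e^(−0.03)·[0.4010·30.1551 + 0.5990·6.1584] = 15.3149

15.31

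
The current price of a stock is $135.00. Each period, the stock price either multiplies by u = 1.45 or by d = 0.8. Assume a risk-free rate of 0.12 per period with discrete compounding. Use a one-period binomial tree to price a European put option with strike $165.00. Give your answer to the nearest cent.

$25.84

Risk-neutral probability p = (1 + 0.12 − 0.8)/(1.45 − 0.8) = 0.3200/0.6500 = 0.4923
Terminal stock prices: S_u = 195.8, S_d = 108
Terminal payoffs (K − S): max(-30.75, 0) = 0, max(57, 0) = 57
Node 0 (S = 135): V_0 = 1/1.12·[0.4923·0.0000 + 0.5077·57.0000] = 25.8379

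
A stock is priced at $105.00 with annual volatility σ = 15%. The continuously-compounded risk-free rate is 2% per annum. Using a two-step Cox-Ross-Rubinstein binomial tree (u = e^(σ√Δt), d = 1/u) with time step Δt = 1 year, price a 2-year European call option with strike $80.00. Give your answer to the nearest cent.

$28.61

CRR parameters: u = e^(σ√Δt) = e^(0.15·√1) = 1.1618, d = 1/u = 0.8607
Per-period rate: rΔt = 0.02·1 = 0.02, so R = e^0.02 = 1.0202
Risk-neutral probability p = (e^0.02 − 0.8607)/(1.1618 − 0.8607) = 0.1595/0.3011 = 0.5297
Terminal stock prices: S_uu = 141.7, S_ud = 105, S_dd = 77.79
Terminal payoffs (S − K): max(61.74, 0) = 61.74, max(25, 0) = 25, max(-2.214, 0) = 0
Node u (S = 122): V_u = e^(−0.02)·[0.5297·61.7352 + 0.4703·25.0000] = 43.5767
Node d (S = 90.37): V_d = e^(−0.02)·[0.5297·25.0000 + 0.4703·0.0000] = 12.9792
Node 0 (S = 105): V_0 = e^(−0.02)·[0.5297·43.5767 + 0.4703·12.9792] = 28.6074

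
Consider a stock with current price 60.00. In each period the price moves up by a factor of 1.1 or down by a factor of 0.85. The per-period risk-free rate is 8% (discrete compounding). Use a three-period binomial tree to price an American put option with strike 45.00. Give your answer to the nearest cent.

Risk-neutral probability p = (1 + 0.08 − 0.85)/(1.1 − 0.85) = 0.2300/0.2500 = 0.9200
Terminal stock prices: S_uuu = 79.86, S_uud = 61.71, S_udd = 47.68, S_ddd = 36.85
Terminal payoffs (K − S): max(-34.86, 0) = 0, max(-16.71, 0) = 0, max(-2.685, 0) = 0, max(8.153, 0) = 8.153
Node uu (S = 72.6): continuation = 1/1.08·[0.9200·0.0000 + 0.0800·0.0000] = 0.0000; exercise value = 0.0000 ≤ continuation, so V_uu = 0.0000
Node ud (S = 56.1): continuation = 1/1.08·[0.9200·0.0000 + 0.0800·0.0000] = 0.0000; exercise value = 0.0000 ≤ continuation, so V_ud = 0.0000
Node dd (S = 43.35): continuation = 1/1.08·[0.9200·0.0000 + 0.0800·8.1525] = 0.6039; exercise value = 1.6500 > continuation, so V_dd = 1.6500 (exercise)
Node u (S = 66): continuation = 1/1.08·[0.9200·0.0000 + 0.0800·0.0000] = 0.0000; exercise value = 0.0000 ≤ continuation, so V_u = 0.0000
Node d (S = 51): continuation = 1/1.08·[0.9200·0.0000 + 0.0800·1.6500] = 0.1222; exercise value = 0.0000 ≤ continuation, so V_d = 0.1222
Node 0 (S = 60): continuation = 1/1.08·[0.9200·0.0000 + 0.0800·0.1222] = 0.0091; exercise value = 0.0000 ≤ continuation, so V_0 = 0.0091

0.01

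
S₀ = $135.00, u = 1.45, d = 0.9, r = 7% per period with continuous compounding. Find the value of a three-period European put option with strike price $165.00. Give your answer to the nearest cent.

Risk-neutral probability p = (e^0.07 − 0.9)/(1.45 − 0.9) = 0.1725/0.5500 = 0.3137
Terminal stock prices: S_uuu = 411.6, S_uud = 255.5, S_udd = 158.6, S_ddd = 98.42
Terminal payoffs (K − S): max(-246.6, 0) = 0, max(-90.45, 0) = 0, max(6.442, 0) = 6.442, max(66.58, 0) = 66.58
Node uu (S = 283.8): V_uu = e^(−0.07)·[0.3137·0.0000 + 0.6863·0.0000] = 0.0000
Node ud (S = 176.2): V_ud = e^(−0.07)·[0.3137·0.0000 + 0.6863·6.4425] = 4.1229
Node dd (S = 109.4): V_dd = e^(−0.07)·[0.3137·6.4425 + 0.6863·66.5850] = 44.4950
Node u (S = 195.8): V_u = e^(−0.07)·[0.3137·0.0000 + 0.6863·4.1229] = 2.6384
Node d (S = 121.5): V_d = e^(−0.07)·[0.3137·4.1229 + 0.6863·44.4950] = 29.6802
Node 0 (S = 135): V_0 = e^(−0.07)·[0.3137·2.6384 + 0.6863·29.6802] = 19.7653

$19.77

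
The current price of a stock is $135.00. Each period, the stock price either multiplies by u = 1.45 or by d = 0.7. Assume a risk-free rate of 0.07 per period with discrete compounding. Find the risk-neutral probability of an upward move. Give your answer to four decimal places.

p = 0.4933

Risk-neutral probability p = (1 + 0.07 − 0.7)/(1.45 − 0.7) = 0.3700/0.7500 = 0.4933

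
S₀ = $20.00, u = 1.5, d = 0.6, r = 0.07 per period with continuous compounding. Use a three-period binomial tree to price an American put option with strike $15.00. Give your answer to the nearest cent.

$2.34

Risk-neutral probability p = (e^0.07 − 0.6)/(1.5 − 0.6) = 0.4725/0.9000 = 0.5250
Terminal stock prices: S_uuu = 67.5, S_uud = 27, S_udd = 10.8, S_ddd = 4.32
Terminal payoffs (K − S): max(-52.5, 0) = 0, max(-12, 0) = 0, max(4.2, 0) = 4.2, max(10.68, 0) = 10.68
Node uu (S = 45): continuation = e^(−0.07)·[0.5250·0.0000 + 0.4750·0.0000] = 0.0000; exercise value = 0.0000 ≤ continuation, so V_uu = 0.0000
Node ud (S = 18): continuation = e^(−0.07)·[0.5250·0.0000 + 0.4750·4.2000] = 1.8601; exercise value = 0.0000 ≤ continuation, so V_ud = 1.8601
Node dd (S = 7.2): continuation = e^(−0.07)·[0.5250·4.2000 + 0.4750·10.6800] = 6.7859; exercise value = 7.8000 > continuation, so V_dd = 7.8000 (exercise)
Node u (S = 30): continuation = e^(−0.07)·[0.5250·0.0000 + 0.4750·1.8601] = 0.8238; exercise value = 0.0000 ≤ continuation, so V_u = 0.8238
Node d (S = 12): continuation = e^(−0.07)·[0.5250·1.8601 + 0.4750·7.8000] = 4.3650; exercise value = 3.0000 ≤ continuation, so V_d = 4.3650
Node 0 (S = 20): continuation = e^(−0.07)·[0.5250·0.8238 + 0.4750·4.3650] = 2.3364; exercise value = 0.0000 ≤ continuation, so V_0 = 2.3364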